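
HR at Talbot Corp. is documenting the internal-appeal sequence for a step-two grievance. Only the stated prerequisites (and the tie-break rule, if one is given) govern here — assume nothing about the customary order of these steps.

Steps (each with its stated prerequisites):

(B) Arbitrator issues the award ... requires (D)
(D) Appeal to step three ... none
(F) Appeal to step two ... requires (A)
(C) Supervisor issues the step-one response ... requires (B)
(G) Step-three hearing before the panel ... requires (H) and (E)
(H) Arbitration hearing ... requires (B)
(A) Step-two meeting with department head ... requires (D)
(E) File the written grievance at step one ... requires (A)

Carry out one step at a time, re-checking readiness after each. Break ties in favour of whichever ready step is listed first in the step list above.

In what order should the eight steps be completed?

(D) → (B) → (C) → (H) → (A) → (F) → (E) → (G)

Only (D) has no prerequisites, so it is first.
Now (B) and (A) have their prerequisites met. (B) is listed earlier, so (B) next.
(C) and (H) now also ready, so the ready set is {(C), (H), (A)}; (C) is listed earlier → (C).
(H) and (A) are both available; (H) is listed earlier → (H).
(A) needed (D), now all done → (A).
Ready: (F) and (E). (F) is listed earlier → (F).
Next only (E) has its prerequisites met → (E).
That leaves (G) as the only ready step → (G).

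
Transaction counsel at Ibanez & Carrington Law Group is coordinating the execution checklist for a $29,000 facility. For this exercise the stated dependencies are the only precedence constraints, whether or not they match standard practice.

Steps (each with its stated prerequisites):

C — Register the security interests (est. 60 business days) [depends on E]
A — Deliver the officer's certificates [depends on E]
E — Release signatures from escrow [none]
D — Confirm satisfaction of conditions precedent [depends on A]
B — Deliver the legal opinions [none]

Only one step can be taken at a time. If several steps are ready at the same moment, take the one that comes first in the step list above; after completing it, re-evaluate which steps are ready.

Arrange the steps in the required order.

E C A D B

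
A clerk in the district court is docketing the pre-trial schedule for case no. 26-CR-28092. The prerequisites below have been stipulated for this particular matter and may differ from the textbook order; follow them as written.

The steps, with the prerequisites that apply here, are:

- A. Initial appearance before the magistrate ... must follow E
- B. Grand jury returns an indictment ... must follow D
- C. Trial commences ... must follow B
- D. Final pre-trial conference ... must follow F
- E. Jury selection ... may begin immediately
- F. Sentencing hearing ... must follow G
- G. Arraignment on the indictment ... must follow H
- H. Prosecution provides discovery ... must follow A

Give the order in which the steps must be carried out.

E has no prerequisites → E first.
That leaves A as the only ready step → A.
That leaves H as the only ready step → H.
G needed H, now all done → G.
That leaves F as the only ready step → F.
D needed F, now all done → D.
B is the only step now ready → B.
That leaves C as the only ready step → C.

E → A → H → G → F → D → B → C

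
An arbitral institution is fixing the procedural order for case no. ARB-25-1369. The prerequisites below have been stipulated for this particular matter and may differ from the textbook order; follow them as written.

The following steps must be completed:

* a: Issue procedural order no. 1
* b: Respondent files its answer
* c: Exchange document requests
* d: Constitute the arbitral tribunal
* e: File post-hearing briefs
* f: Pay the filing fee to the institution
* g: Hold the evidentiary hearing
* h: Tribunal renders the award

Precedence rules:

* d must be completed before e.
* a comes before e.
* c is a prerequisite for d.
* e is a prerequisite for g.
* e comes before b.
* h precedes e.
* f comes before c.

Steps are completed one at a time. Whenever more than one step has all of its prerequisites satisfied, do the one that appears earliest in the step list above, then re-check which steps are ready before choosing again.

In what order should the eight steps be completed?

Nothing is required for a, f and h. a is listed earlier → a first.
f and h are both available; f is listed earlier → f.
c now also ready, so the ready set is {c, h}; c is listed earlier → c.
d now also ready, so the ready set is {d, h}; d is listed earlier → d.
That leaves h as the only ready step → h.
e needed a, d and h, now all done → e.
Ready: b and g. b is listed earlier → b.
g needed e, now all done → g.

a, f, c, d, h, e, b, g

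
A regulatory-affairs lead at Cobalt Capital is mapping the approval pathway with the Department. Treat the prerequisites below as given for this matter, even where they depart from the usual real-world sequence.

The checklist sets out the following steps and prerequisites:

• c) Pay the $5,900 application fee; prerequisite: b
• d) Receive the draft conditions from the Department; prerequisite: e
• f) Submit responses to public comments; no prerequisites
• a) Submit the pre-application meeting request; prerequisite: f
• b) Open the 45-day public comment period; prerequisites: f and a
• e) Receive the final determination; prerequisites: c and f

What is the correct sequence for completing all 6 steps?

f has no prerequisites → f first.
That leaves a as the only ready step → a.
b is the only step now ready → b.
c needed b, now all done → c.
e needed c and f, now all done → e.
That leaves d as the only ready step → d.

f, a, b, c, e, d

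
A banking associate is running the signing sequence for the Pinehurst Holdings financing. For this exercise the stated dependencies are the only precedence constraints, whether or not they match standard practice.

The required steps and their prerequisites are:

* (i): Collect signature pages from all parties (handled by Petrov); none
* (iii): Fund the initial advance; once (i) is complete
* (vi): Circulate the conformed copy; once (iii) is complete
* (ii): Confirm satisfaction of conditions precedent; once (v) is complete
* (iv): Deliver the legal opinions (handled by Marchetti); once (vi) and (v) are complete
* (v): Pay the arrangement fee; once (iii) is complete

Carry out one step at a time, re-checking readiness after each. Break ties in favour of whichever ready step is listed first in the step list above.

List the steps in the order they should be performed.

(i), (iii), (vi), (v), (ii), (iv)

(i) has no prerequisites → (i) first.
(iii) is the only step now ready → (iii).
Ready: (vi) and (v). (vi) is listed earlier → (vi).
(v) is the only step now ready → (v).
Now (ii) and (iv) have their prerequisites met. (ii) is listed earlier, so (ii) next.
That leaves (iv) as the only ready step → (iv).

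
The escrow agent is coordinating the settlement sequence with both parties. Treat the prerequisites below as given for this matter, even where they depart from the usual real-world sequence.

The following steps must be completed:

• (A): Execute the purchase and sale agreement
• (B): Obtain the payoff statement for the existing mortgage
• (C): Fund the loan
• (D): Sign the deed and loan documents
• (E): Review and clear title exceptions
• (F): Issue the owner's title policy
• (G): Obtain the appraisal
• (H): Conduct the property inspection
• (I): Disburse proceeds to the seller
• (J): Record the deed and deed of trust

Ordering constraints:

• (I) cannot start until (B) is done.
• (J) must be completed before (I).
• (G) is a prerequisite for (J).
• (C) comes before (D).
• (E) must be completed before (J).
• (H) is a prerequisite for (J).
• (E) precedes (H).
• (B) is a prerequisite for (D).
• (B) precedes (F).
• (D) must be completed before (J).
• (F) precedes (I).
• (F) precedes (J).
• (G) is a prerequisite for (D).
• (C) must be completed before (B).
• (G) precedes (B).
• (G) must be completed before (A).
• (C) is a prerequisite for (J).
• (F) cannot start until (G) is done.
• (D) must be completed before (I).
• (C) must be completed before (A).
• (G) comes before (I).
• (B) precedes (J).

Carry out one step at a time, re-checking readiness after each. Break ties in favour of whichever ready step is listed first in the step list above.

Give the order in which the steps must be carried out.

(C), (E) and (G) have no prerequisites; (C) is listed earlier, so (C) is first.
(E) and (G) are both available; (E) is listed earlier → (E).
(H) now also ready, so the ready set is {(G), (H)}; (G) is listed earlier → (G).
(A), (B) and (H) are all available; (A) is listed earlier → (A).
Now (B) and (H) have their prerequisites met. (B) is listed earlier, so (B) next.
Ready: (D), (F) and (H). (D) is listed earlier → (D).
Ready: (F) and (H). (F) is listed earlier → (F).
(H) needed (E), now all done → (H).
(J) is the only step now ready → (J).
Next only (I) has its prerequisites met → (I).

(C) → (E) → (G) → (A) → (B) → (D) → (F) → (H) → (J) → (I)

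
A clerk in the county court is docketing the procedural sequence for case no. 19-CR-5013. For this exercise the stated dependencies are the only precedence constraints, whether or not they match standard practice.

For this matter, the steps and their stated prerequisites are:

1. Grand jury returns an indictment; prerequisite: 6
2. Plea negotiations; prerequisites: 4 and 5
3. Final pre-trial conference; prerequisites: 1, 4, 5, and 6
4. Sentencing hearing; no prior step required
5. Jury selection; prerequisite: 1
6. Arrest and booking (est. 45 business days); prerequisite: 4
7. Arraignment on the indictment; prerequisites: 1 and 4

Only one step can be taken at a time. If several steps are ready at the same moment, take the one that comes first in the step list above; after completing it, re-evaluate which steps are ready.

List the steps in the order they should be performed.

4, 6, 1, 5, 2, 3, 7

Only 4 has no prerequisites, so it is first.
6 needed 4, now all done → 6.
1 needed 6, now all done → 1.
Now 5 and 7 have their prerequisites met. 5 is listed earlier, so 5 next.
Now 2, 3 and 7 have their prerequisites met. 2 is listed earlier, so 2 next.
3 and 7 are both available; 3 is listed earlier → 3.
7 needed 1 and 4, now all done → 7.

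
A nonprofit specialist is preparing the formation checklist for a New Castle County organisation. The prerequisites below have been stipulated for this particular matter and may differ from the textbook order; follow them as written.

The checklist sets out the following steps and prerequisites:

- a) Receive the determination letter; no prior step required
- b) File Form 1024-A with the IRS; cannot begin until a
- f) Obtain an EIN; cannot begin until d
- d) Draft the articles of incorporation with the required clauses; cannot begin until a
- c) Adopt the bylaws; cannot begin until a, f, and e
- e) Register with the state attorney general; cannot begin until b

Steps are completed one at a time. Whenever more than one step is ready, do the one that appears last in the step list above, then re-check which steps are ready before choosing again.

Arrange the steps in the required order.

Only a has no prerequisites, so it is first.
Ready: d and b. d is listed later → d.
f now also ready, so the ready set is {f, b}; f is listed later → f.
That leaves b as the only ready step → b.
e needed b, now all done → e.
c needed e, f and a, now all done → c.

a d f b e c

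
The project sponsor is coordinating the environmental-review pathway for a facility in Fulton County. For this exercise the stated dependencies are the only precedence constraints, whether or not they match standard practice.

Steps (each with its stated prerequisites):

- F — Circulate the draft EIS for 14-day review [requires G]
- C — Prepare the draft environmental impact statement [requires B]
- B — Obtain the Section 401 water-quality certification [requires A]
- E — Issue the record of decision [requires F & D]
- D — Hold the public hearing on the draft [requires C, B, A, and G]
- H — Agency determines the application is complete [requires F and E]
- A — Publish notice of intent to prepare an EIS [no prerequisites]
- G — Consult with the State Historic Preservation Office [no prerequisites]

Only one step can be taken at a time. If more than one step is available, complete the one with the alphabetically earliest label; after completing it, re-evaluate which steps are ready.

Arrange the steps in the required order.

A, B, C, G, D, F, E, H

Nothing is required for A and G. A has the earlier label → A first.
B and G are both available; B has the earlier label → B.
C now also ready, so the ready set is {C, G}; C has the earlier label → C.
Next only G has its prerequisites met → G.
Now D and F have their prerequisites met. D has the earlier label, so D next.
F needed G, now all done → F.
That leaves E as the only ready step → E.
H is the only step now ready → H.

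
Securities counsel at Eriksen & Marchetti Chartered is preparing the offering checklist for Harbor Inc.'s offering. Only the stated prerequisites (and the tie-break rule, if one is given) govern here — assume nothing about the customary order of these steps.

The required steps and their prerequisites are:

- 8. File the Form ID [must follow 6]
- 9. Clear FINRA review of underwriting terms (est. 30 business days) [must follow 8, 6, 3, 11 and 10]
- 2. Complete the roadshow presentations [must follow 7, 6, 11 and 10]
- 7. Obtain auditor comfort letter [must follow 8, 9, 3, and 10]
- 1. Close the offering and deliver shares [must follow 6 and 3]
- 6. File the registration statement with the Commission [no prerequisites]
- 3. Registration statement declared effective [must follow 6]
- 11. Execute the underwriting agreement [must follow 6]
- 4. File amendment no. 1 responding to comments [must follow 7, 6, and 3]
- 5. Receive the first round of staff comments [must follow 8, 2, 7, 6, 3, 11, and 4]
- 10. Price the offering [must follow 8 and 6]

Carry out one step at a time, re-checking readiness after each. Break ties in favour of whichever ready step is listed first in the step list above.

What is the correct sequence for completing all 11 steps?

6, 8, 3, 1, 11, 10, 9, 7, 2, 4, 5

6 has no prerequisites → 6 first.
8, 3 and 11 are all available; 8 is listed earlier → 8.
10 now also ready, so the ready set is {3, 11, 10}; 3 is listed earlier → 3.
Ready: 1, 11 and 10. 1 is listed earlier → 1.
11 and 10 are both available; 11 is listed earlier → 11.
10 needed 8 and 6, now all done → 10.
9 needed 8, 6, 3, 11 and 10, now all done → 9.
7 needed 8, 9, 3 and 10, now all done → 7.
Ready: 2 and 4. 2 is listed earlier → 2.
4 needed 7, 6 and 3, now all done → 4.
5 needed 8, 2, 7, 6, 3, 11 and 4, now all done → 5.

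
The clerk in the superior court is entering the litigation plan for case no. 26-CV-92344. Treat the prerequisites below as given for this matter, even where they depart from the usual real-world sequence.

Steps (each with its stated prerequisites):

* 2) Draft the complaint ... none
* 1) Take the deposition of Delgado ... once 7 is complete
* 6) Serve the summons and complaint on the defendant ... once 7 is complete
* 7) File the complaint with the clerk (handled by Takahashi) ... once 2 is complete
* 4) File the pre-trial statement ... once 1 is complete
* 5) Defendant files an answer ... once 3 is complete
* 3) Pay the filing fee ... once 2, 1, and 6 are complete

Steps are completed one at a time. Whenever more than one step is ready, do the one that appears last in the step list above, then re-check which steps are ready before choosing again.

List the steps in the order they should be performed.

2 7 6 1 3 5 4

2 is the only step with nothing outstanding, so it goes first.
Next only 7 has its prerequisites met → 7.
6 and 1 are both available; 6 is listed later → 6.
Next only 1 has its prerequisites met → 1.
Ready: 3 and 4. 3 is listed later → 3.
Ready: 5 and 4. 5 is listed later → 5.
4 is the only step now ready → 4.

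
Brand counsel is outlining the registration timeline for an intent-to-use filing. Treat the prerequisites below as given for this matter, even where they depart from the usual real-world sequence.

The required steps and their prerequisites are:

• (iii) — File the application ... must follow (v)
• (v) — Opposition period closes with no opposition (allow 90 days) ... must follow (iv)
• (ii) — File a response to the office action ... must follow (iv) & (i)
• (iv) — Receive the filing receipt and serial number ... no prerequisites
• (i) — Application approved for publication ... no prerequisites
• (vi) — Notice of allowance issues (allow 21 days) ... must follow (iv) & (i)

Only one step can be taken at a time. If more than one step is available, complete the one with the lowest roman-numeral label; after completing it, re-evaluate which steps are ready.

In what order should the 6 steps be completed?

Nothing is required for (i) and (iv). (i) has the earlier label → (i) first.
That leaves (iv) as the only ready step → (iv).
(ii), (v) and (vi) are all available; (ii) has the earlier label → (ii).
(v) and (vi) are both available; (v) has the earlier label → (v).
Now (iii) and (vi) have their prerequisites met. (iii) has the earlier label, so (iii) next.
(vi) is the only step now ready → (vi).

(i) (iv) (ii) (v) (iii) (vi)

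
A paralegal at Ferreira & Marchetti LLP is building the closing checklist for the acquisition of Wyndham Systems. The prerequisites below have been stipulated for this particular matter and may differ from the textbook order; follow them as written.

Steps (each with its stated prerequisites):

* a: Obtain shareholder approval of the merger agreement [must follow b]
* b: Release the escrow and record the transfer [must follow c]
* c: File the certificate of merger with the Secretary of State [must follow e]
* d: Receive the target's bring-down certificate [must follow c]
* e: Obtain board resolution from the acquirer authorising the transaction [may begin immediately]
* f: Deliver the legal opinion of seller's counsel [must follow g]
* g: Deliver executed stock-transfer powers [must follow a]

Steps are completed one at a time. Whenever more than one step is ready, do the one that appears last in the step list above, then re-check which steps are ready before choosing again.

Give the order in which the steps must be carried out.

e, c, d, b, a, g, f

e has no prerequisites → e first.
Next only c has its prerequisites met → c.
Ready: d and b. d is listed later → d.
b needed c, now all done → b.
a needed b, now all done → a.
g needed a, now all done → g.
f needed g, now all done → f.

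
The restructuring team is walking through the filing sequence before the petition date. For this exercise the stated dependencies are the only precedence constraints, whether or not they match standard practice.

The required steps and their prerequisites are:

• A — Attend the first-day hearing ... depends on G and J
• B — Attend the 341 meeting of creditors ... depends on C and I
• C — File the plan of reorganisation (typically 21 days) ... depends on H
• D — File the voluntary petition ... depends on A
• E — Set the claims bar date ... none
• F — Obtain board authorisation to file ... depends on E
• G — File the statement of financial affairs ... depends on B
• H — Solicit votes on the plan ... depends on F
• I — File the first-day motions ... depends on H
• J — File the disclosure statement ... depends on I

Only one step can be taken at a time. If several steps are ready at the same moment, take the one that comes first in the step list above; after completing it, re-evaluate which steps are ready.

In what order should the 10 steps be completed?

E is the only step with nothing outstanding, so it goes first.
Next only F has its prerequisites met → F.
H needed F, now all done → H.
C and I are both available; C is listed earlier → C.
I is the only step now ready → I.
Ready: B and J. B is listed earlier → B.
G now also ready, so the ready set is {G, J}; G is listed earlier → G.
J needed I, now all done → J.
Next only A has its prerequisites met → A.
D needed A, now all done → D.

E → F → H → C → I → B → G → J → A → D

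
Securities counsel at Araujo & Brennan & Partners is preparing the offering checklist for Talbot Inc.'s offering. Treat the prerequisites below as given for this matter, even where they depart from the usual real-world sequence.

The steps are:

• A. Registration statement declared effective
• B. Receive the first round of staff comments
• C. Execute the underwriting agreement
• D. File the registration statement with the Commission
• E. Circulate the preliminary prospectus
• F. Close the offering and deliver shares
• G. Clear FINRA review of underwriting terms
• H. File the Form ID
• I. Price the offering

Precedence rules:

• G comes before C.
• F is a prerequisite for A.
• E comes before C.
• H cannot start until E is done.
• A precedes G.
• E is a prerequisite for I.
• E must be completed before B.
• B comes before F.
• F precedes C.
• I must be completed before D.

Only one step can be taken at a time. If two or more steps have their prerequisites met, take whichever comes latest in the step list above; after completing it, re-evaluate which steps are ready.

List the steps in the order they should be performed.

E, I, H, D, B, F, A, G, C

E has no prerequisites → E first.
Now I, H and B have their prerequisites met. I is listed later, so I next.
H, D and B are all available; H is listed later → H.
D and B are both available; D is listed later → D.
Next only B has its prerequisites met → B.
F needed B, now all done → F.
Next only A has its prerequisites met → A.
G needed A, now all done → G.
C needed G, F and E, now all done → C.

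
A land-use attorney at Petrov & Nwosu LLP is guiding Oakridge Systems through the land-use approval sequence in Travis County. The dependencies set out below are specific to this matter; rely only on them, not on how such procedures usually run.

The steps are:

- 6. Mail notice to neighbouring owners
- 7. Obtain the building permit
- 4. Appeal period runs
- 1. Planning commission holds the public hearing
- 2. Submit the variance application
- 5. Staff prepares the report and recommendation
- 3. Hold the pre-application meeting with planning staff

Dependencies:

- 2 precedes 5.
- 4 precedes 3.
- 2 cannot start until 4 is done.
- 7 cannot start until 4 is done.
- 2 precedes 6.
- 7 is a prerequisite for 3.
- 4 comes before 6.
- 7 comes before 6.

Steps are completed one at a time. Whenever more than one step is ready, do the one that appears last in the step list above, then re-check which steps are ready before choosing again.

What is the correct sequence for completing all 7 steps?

Nothing is required for 1 and 4. 1 is listed later → 1 first.
Next only 4 has its prerequisites met → 4.
Now 2 and 7 have their prerequisites met. 2 is listed later, so 2 next.
Ready: 5 and 7. 5 is listed later → 5.
7 is the only step now ready → 7.
Ready: 3 and 6. 3 is listed later → 3.
6 needed 2, 4 and 7, now all done → 6.

1, 4, 2, 5, 7, 3, 6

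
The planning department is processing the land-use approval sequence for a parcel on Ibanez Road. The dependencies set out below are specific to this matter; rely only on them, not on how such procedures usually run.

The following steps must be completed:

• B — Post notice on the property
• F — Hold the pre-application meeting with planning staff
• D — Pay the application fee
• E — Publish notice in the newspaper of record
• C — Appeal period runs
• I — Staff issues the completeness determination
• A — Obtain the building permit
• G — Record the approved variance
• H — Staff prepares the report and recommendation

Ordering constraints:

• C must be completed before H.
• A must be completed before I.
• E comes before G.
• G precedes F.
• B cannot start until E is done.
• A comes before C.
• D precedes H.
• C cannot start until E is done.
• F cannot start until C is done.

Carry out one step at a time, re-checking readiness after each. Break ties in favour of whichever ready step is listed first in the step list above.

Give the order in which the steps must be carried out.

D → E → B → A → C → I → G → F → H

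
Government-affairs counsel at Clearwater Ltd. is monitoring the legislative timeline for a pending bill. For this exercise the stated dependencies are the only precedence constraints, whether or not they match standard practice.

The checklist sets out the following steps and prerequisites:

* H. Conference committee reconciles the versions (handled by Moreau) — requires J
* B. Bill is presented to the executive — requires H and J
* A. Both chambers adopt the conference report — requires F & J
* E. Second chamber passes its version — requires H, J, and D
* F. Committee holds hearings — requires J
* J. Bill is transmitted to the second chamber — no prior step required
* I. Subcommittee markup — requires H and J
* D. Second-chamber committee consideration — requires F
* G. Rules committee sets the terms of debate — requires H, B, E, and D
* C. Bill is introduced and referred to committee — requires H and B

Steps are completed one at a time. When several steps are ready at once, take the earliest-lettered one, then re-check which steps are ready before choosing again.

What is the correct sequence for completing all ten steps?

J has no prerequisites → J first.
F and H are both available; F has the earlier label → F.
Now A, D and H have their prerequisites met. A has the earlier label, so A next.
Now D and H have their prerequisites met. D has the earlier label, so D next.
H needed J, now all done → H.
Now B, E and I have their prerequisites met. B has the earlier label, so B next.
C now also ready, so the ready set is {C, E, I}; C has the earlier label → C.
E and I are both available; E has the earlier label → E.
G and I are both available; G has the earlier label → G.
That leaves I as the only ready step → I.

J → F → A → D → H → B → C → E → G → I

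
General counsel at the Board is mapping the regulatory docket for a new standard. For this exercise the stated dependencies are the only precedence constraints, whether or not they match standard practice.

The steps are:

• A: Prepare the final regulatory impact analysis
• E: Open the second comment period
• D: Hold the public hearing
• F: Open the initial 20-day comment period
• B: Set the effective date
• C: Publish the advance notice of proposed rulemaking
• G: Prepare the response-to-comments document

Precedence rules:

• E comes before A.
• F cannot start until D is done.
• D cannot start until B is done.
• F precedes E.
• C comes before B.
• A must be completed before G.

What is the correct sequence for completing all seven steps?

Only C has no prerequisites, so it is first.
B needed C, now all done → B.
D needed B, now all done → D.
F needed D, now all done → F.
That leaves E as the only ready step → E.
A needed E, now all done → A.
Next only G has its prerequisites met → G.

C, B, D, F, E, A, G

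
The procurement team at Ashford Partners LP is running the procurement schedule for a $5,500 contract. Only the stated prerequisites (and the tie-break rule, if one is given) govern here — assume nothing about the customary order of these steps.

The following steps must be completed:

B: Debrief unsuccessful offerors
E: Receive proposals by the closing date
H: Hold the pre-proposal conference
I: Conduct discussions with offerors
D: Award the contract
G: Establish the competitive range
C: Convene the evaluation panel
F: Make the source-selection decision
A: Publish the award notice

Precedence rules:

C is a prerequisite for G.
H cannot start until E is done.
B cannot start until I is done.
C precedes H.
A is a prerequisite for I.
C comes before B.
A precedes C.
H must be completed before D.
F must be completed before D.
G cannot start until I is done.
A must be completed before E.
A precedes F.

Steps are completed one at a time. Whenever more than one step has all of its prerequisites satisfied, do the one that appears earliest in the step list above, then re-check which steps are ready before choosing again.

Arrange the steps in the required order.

Only A has no prerequisites, so it is first.
Now E, I, C and F have their prerequisites met. E is listed earlier, so E next.
Ready: I, C and F. I is listed earlier → I.
Now C and F have their prerequisites met. C is listed earlier, so C next.
Ready: B, H, G and F. B is listed earlier → B.
H, G and F are all available; H is listed earlier → H.
G and F are both available; G is listed earlier → G.
F needed A, now all done → F.
D needed H and F, now all done → D.

A → E → I → C → B → H → G → F → D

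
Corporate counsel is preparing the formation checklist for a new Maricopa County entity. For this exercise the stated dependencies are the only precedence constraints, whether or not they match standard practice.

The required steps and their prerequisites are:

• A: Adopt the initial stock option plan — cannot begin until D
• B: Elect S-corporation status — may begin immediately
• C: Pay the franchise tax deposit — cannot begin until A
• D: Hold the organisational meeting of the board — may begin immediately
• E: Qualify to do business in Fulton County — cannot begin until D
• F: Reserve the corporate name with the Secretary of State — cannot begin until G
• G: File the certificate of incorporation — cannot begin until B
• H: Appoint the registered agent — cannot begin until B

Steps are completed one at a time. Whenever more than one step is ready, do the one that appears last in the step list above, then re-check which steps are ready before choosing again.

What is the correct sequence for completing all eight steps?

D → E → B → H → G → F → A → C

Nothing is required for D and B. D is listed later → D first.
E, B and A are all available; E is listed later → E.
Now B and A have their prerequisites met. B is listed later, so B next.
Now H, G and A have their prerequisites met. H is listed later, so H next.
G and A are both available; G is listed later → G.
Now F and A have their prerequisites met. F is listed later, so F next.
A is the only step now ready → A.
C needed A, now all done → C.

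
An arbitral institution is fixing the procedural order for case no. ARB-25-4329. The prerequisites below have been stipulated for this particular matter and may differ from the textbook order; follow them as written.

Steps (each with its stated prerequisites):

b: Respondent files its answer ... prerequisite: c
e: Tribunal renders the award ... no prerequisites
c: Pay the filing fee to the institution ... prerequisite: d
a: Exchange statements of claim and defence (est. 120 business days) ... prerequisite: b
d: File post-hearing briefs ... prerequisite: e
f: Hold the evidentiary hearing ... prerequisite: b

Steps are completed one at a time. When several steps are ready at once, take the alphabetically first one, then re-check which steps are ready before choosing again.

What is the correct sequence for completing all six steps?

e is the only step with nothing outstanding, so it goes first.
d needed e, now all done → d.
Next only c has its prerequisites met → c.
Next only b has its prerequisites met → b.
Ready: a and f. a has the earlier label → a.
Next only f has its prerequisites met → f.

e → d → c → b → a → f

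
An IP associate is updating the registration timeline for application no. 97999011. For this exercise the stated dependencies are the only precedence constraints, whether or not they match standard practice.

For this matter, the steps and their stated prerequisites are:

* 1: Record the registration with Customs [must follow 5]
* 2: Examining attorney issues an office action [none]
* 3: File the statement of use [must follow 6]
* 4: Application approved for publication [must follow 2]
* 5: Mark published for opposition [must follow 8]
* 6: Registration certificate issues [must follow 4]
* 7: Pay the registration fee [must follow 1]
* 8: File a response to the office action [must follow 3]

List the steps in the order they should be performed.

2 → 4 → 6 → 3 → 8 → 5 → 1 → 7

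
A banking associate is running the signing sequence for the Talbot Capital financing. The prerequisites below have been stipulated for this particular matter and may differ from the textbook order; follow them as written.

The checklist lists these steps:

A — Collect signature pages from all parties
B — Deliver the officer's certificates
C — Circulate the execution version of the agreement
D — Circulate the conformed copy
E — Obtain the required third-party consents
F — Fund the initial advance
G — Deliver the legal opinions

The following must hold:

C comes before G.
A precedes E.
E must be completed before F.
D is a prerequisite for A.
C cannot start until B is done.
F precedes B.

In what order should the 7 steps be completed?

D, A, E, F, B, C, G

D has no prerequisites → D first.
That leaves A as the only ready step → A.
E needed A, now all done → E.
F needed E, now all done → F.
That leaves B as the only ready step → B.
C needed B, now all done → C.
That leaves G as the only ready step → G.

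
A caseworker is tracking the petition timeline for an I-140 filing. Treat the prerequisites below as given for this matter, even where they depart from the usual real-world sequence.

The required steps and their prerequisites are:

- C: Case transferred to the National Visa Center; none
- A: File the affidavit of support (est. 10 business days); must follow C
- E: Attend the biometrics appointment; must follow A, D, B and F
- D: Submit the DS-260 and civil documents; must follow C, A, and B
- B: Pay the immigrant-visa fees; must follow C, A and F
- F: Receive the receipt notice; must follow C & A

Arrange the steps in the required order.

C, A, F, B, D, E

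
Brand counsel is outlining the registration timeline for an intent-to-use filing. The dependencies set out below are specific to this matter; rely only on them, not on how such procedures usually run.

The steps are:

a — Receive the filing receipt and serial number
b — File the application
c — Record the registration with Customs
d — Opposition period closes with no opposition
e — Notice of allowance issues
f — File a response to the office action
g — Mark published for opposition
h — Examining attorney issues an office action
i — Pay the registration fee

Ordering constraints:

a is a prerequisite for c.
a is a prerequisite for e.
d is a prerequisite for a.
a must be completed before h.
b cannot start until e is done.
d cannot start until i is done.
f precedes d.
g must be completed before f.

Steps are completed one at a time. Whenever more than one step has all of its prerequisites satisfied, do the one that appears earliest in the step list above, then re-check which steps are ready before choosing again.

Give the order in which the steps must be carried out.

g f i d a c e b h

Nothing is required for g and i. g is listed earlier → g first.
Ready: f and i. f is listed earlier → f.
Next only i has its prerequisites met → i.
d is the only step now ready → d.
a needed d, now all done → a.
Ready: c, e and h. c is listed earlier → c.
e and h are both available; e is listed earlier → e.
b and h are both available; b is listed earlier → b.
Next only h has its prerequisites met → h.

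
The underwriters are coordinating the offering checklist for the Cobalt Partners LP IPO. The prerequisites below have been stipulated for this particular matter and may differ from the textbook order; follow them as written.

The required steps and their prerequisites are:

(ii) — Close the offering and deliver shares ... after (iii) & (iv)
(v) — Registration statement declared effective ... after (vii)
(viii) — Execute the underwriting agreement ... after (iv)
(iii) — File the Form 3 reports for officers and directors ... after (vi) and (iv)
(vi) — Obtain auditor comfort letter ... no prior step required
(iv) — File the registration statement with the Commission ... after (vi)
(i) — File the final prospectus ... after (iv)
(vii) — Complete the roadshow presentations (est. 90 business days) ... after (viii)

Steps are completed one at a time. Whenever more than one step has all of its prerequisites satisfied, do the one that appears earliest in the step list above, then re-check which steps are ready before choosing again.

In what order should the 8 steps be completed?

Only (vi) has no prerequisites, so it is first.
(iv) is the only step now ready → (iv).
(viii), (iii) and (i) are all available; (viii) is listed earlier → (viii).
(vii) now also ready, so the ready set is {(iii), (i), (vii)}; (iii) is listed earlier → (iii).
(ii) now also ready, so the ready set is {(ii), (i), (vii)}; (ii) is listed earlier → (ii).
(i) and (vii) are both available; (i) is listed earlier → (i).
(vii) is the only step now ready → (vii).
That leaves (v) as the only ready step → (v).

(vi) → (iv) → (viii) → (iii) → (ii) → (i) → (vii) → (v)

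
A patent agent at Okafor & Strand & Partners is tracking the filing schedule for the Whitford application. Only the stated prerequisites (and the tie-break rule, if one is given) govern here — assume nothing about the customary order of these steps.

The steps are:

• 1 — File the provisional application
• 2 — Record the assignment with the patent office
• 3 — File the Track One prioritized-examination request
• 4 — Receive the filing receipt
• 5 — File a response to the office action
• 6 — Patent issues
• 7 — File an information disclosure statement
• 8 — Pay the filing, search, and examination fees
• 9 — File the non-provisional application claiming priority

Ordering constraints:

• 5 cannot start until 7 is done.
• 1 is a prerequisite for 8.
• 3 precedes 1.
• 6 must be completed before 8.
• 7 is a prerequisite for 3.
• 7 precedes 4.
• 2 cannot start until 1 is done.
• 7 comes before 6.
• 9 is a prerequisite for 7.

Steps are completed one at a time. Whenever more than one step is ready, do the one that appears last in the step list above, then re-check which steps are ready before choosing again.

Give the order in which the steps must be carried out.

9 has no prerequisites → 9 first.
That leaves 7 as the only ready step → 7.
Now 6, 5, 4 and 3 have their prerequisites met. 6 is listed later, so 6 next.
Now 5, 4 and 3 have their prerequisites met. 5 is listed later, so 5 next.
4 and 3 are both available; 4 is listed later → 4.
3 needed 7, now all done → 3.
1 needed 3, now all done → 1.
Ready: 8 and 2. 8 is listed later → 8.
Next only 2 has its prerequisites met → 2.

9, 7, 6, 5, 4, 3, 1, 8, 2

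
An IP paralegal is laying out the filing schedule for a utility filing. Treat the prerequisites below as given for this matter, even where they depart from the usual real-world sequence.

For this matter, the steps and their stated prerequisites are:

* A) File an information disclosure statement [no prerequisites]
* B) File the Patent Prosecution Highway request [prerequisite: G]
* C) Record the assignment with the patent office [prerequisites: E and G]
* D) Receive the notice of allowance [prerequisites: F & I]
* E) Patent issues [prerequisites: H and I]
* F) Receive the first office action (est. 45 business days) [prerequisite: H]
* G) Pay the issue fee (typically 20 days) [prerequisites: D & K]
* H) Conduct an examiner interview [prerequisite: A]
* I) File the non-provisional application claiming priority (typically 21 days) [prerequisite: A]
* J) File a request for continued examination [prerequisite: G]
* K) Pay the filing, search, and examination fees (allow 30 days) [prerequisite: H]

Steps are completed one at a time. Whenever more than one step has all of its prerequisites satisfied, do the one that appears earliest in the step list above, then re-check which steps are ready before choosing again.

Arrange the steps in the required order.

A has no prerequisites → A first.
Ready: H and I. H is listed earlier → H.
F, I and K are all available; F is listed earlier → F.
Ready: I and K. I is listed earlier → I.
Now D, E and K have their prerequisites met. D is listed earlier, so D next.
E and K are both available; E is listed earlier → E.
K needed H, now all done → K.
G is the only step now ready → G.
B, C and J are all available; B is listed earlier → B.
Ready: C and J. C is listed earlier → C.
J is the only step now ready → J.

A H F I D E K G B C J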